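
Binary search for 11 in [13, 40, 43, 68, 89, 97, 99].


Step 1: lo=0, hi=6, mid=3, val=68
Step 2: lo=0, hi=2, mid=1, val=40
Step 3: lo=0, hi=0, mid=0, val=13

Not found


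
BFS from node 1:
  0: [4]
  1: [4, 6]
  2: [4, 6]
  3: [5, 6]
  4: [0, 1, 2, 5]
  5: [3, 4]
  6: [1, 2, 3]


Visit 1, enqueue [4, 6]
Visit 4, enqueue [0, 2, 5]
Visit 6, enqueue [3]
Visit 0, enqueue []
Visit 2, enqueue []
Visit 5, enqueue []
Visit 3, enqueue []

BFS order: [1, 4, 6, 0, 2, 5, 3]


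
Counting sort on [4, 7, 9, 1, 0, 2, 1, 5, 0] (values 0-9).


Input: [4, 7, 9, 1, 0, 2, 1, 5, 0]
Counts: [2, 2, 1, 0, 1, 1, 0, 1, 0, 1]

Sorted: [0, 0, 1, 1, 2, 4, 5, 7, 9]


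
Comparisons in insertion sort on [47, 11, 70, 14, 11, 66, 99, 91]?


Algorithm: insertion sort
Input: [47, 11, 70, 14, 11, 66, 99, 91]
Sorted: [11, 11, 14, 47, 66, 70, 91, 99]

14


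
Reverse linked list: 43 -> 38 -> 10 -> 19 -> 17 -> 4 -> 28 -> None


Step 1: curr=43, set curr.next=prev(None) | reversed so far: 43
Step 2: curr=38, set curr.next=prev(43) | reversed so far: 38 -> 43
Step 3: curr=10, set curr.next=prev(38) | reversed so far: 10 -> 38 -> 43
Step 4: curr=19, set curr.next=prev(10) | reversed so far: 19 -> 10 -> 38 -> 43
Step 5: curr=17, set curr.next=prev(19) | reversed so far: 17 -> 19 -> 10 -> 38 -> 43
Step 6: curr=4, set curr.next=prev(17) | reversed so far: 4 -> 17 -> 19 -> 10 -> 38 -> 43
Step 7: curr=28, set curr.next=prev(4) | reversed so far: 28 -> 4 -> 17 -> 19 -> 10 -> 38 -> 43

28 -> 4 -> 17 -> 19 -> 10 -> 38 -> 43 -> None


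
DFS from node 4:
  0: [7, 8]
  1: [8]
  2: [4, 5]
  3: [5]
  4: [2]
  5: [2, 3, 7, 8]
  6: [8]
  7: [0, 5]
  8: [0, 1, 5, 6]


Visit 4, push [2]
Visit 2, push [5]
Visit 5, push [8, 7, 3]
Visit 3, push []
Visit 7, push [0]
Visit 0, push [8]
Visit 8, push [6, 1]
Visit 1, push []
Visit 6, push []

DFS order: [4, 2, 5, 3, 7, 0, 8, 1, 6]


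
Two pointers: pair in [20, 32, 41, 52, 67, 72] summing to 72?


lo=0(20)+hi=5(72)=92
lo=0(20)+hi=4(67)=87
lo=0(20)+hi=3(52)=72

Yes: 20+52=72


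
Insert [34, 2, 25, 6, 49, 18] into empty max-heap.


Insert 34: [34]
Insert 2: [34, 2]
Insert 25: [34, 2, 25]
Insert 6: [34, 6, 25, 2]
Insert 49: [49, 34, 25, 2, 6]
Insert 18: [49, 34, 25, 2, 6, 18]

Final heap: [49, 34, 25, 2, 6, 18]


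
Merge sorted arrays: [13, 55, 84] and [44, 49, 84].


Take 13 from A
Take 44 from B
Take 49 from B
Take 55 from A
Take 84 from A

Merged: [13, 44, 49, 55, 84, 84]


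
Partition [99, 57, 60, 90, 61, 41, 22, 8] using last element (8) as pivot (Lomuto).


Pivot: 8
Place pivot at 0: [8, 57, 60, 90, 61, 41, 22, 99]

Partitioned: [8, 57, 60, 90, 61, 41, 22, 99]


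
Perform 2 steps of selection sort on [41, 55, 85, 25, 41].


Initial: [41, 55, 85, 25, 41]
Step 1: min=25 at 3
  Swap: [25, 55, 85, 41, 41]
Step 2: min=41 at 3
  Swap: [25, 41, 85, 55, 41]

After 2 steps: [25, 41, 85, 55, 41]


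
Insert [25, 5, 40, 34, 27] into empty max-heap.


Insert 25: [25]
Insert 5: [25, 5]
Insert 40: [40, 5, 25]
Insert 34: [40, 34, 25, 5]
Insert 27: [40, 34, 25, 5, 27]

Final heap: [40, 34, 25, 5, 27]


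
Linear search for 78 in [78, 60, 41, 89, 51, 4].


i=0: 78==78 found!

Found at 0, 1 comps


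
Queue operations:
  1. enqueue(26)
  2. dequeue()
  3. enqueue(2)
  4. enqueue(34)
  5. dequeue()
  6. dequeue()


enqueue(26) -> [26]
dequeue()->26, []
enqueue(2) -> [2]
enqueue(34) -> [2, 34]
dequeue()->2, [34]
dequeue()->34, []

Final queue: []


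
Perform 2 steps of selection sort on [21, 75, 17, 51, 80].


Initial: [21, 75, 17, 51, 80]
Step 1: min=17 at 2
  Swap: [17, 75, 21, 51, 80]
Step 2: min=21 at 2
  Swap: [17, 21, 75, 51, 80]

After 2 steps: [17, 21, 75, 51, 80]


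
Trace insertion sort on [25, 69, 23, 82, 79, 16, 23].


Initial: [25, 69, 23, 82, 79, 16, 23]
Insert 69: [25, 69, 23, 82, 79, 16, 23]
Insert 23: [23, 25, 69, 82, 79, 16, 23]
Insert 82: [23, 25, 69, 82, 79, 16, 23]
Insert 79: [23, 25, 69, 79, 82, 16, 23]
Insert 16: [16, 23, 25, 69, 79, 82, 23]
Insert 23: [16, 23, 23, 25, 69, 79, 82]

Sorted: [16, 23, 23, 25, 69, 79, 82]


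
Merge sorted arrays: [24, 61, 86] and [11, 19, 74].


Take 11 from B
Take 19 from B
Take 24 from A
Take 61 from A
Take 74 from B

Merged: [11, 19, 24, 61, 74, 86]


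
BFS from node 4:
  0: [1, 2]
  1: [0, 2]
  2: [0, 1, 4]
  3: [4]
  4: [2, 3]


Visit 4, enqueue [2, 3]
Visit 2, enqueue [0, 1]
Visit 3, enqueue []
Visit 0, enqueue []
Visit 1, enqueue []

BFS order: [4, 2, 3, 0, 1]


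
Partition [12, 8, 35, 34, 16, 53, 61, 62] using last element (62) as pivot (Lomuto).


Pivot: 62
  12 <= 62: advance i (no swap)
  8 <= 62: advance i (no swap)
  35 <= 62: advance i (no swap)
  34 <= 62: advance i (no swap)
  16 <= 62: advance i (no swap)
  53 <= 62: advance i (no swap)
  61 <= 62: advance i (no swap)
Place pivot at 7: [12, 8, 35, 34, 16, 53, 61, 62]

Partitioned: [12, 8, 35, 34, 16, 53, 61, 62]


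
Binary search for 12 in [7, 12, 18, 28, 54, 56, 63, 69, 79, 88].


Step 1: lo=0, hi=9, mid=4, val=54
Step 2: lo=0, hi=3, mid=1, val=12

Found at index 1


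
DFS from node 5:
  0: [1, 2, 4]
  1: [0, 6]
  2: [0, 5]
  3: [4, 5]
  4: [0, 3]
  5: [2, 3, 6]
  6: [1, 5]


Visit 5, push [6, 3, 2]
Visit 2, push [0]
Visit 0, push [4, 1]
Visit 1, push [6]
Visit 6, push []
Visit 4, push [3]
Visit 3, push []

DFS order: [5, 2, 0, 1, 6, 4, 3]


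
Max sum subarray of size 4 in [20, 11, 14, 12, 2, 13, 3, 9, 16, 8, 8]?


[0:4]: 57
[1:5]: 39
[2:6]: 41
[3:7]: 30
[4:8]: 27
[5:9]: 41
[6:10]: 36
[7:11]: 41

Max: 57 at [0:4]


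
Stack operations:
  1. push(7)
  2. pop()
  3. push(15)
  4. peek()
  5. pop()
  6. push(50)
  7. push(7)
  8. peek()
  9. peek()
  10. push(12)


push(7) -> [7]
pop()->7, []
push(15) -> [15]
peek()->15
pop()->15, []
push(50) -> [50]
push(7) -> [50, 7]
peek()->7
peek()->7
push(12) -> [50, 7, 12]

Final stack: [50, 7, 12]


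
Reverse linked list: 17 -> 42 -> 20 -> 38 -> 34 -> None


Step 1: curr=17, set curr.next=prev(None) | reversed so far: 17
Step 2: curr=42, set curr.next=prev(17) | reversed so far: 42 -> 17
Step 3: curr=20, set curr.next=prev(42) | reversed so far: 20 -> 42 -> 17
Step 4: curr=38, set curr.next=prev(20) | reversed so far: 38 -> 20 -> 42 -> 17
Step 5: curr=34, set curr.next=prev(38) | reversed so far: 34 -> 38 -> 20 -> 42 -> 17

34 -> 38 -> 20 -> 42 -> 17 -> None


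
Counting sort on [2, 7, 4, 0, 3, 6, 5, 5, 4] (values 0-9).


Input: [2, 7, 4, 0, 3, 6, 5, 5, 4]
Counts: [1, 0, 1, 1, 2, 2, 1, 1, 0, 0]

Sorted: [0, 2, 3, 4, 4, 5, 5, 6, 7]


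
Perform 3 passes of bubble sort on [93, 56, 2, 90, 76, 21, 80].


Initial: [93, 56, 2, 90, 76, 21, 80]
Pass 1: [56, 2, 90, 76, 21, 80, 93] (6 swaps)
Pass 2: [2, 56, 76, 21, 80, 90, 93] (4 swaps)
Pass 3: [2, 56, 21, 76, 80, 90, 93] (1 swaps)

After 3 passes: [2, 56, 21, 76, 80, 90, 93]


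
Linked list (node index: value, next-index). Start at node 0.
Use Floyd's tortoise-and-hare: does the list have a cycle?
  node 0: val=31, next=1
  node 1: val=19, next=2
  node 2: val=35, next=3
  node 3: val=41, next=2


Floyd's tortoise (slow, +1) and hare (fast, +2):
  init: slow=0, fast=0
  step 1: slow=1, fast=2
  step 2: slow=2, fast=2
  slow == fast at node 2: cycle detected

Cycle: yes


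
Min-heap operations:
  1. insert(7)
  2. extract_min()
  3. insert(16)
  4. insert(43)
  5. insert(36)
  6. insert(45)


insert(7) -> [7]
extract_min()->7, []
insert(16) -> [16]
insert(43) -> [16, 43]
insert(36) -> [16, 43, 36]
insert(45) -> [16, 43, 36, 45]

Final heap: [16, 43, 36, 45]


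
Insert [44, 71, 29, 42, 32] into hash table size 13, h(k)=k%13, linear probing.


Insert 44: h=5 -> slot 5
Insert 71: h=6 -> slot 6
Insert 29: h=3 -> slot 3
Insert 42: h=3, 1 probes -> slot 4
Insert 32: h=6, 1 probes -> slot 7

Table: [None, None, None, 29, 42, 44, 71, 32, None, None, None, None, None]


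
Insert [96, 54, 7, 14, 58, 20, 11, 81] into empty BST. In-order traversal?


Insert 96: root
Insert 54: L from 96
Insert 7: L from 96 -> L from 54
Insert 14: L from 96 -> L from 54 -> R from 7
Insert 58: L from 96 -> R from 54
Insert 20: L from 96 -> L from 54 -> R from 7 -> R from 14
Insert 11: L from 96 -> L from 54 -> R from 7 -> L from 14
Insert 81: L from 96 -> R from 54 -> R from 58

In-order: [7, 11, 14, 20, 54, 58, 81, 96]


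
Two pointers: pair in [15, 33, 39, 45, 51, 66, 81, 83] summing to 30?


lo=0(15)+hi=7(83)=98
lo=0(15)+hi=6(81)=96
lo=0(15)+hi=5(66)=81
lo=0(15)+hi=4(51)=66
lo=0(15)+hi=3(45)=60
lo=0(15)+hi=2(39)=54
lo=0(15)+hi=1(33)=48

No pair found


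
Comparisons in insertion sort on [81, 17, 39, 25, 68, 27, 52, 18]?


Algorithm: insertion sort
Input: [81, 17, 39, 25, 68, 27, 52, 18]
Sorted: [17, 18, 25, 27, 39, 52, 68, 81]

22


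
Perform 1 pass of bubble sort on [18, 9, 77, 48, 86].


Initial: [18, 9, 77, 48, 86]
Pass 1: [9, 18, 48, 77, 86] (2 swaps)

After 1 pass: [9, 18, 48, 77, 86]


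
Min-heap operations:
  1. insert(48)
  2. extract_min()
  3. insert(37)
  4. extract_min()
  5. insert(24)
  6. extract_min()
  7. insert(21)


insert(48) -> [48]
extract_min()->48, []
insert(37) -> [37]
extract_min()->37, []
insert(24) -> [24]
extract_min()->24, []
insert(21) -> [21]

Final heap: [21]


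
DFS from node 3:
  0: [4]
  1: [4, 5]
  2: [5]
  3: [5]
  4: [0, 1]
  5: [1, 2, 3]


Visit 3, push [5]
Visit 5, push [2, 1]
Visit 1, push [4]
Visit 4, push [0]
Visit 0, push []
Visit 2, push []

DFS order: [3, 5, 1, 4, 0, 2]


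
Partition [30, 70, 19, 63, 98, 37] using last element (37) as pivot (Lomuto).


Pivot: 37
  30 <= 37: advance i (no swap)
  19 <= 37: swap -> [30, 19, 70, 63, 98, 37]
Place pivot at 2: [30, 19, 37, 63, 98, 70]

Partitioned: [30, 19, 37, 63, 98, 70]


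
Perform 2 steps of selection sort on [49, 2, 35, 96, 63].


Initial: [49, 2, 35, 96, 63]
Step 1: min=2 at 1
  Swap: [2, 49, 35, 96, 63]
Step 2: min=35 at 2
  Swap: [2, 35, 49, 96, 63]

After 2 steps: [2, 35, 49, 96, 63]


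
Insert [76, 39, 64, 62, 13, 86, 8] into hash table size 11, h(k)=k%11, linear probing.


Insert 76: h=10 -> slot 10
Insert 39: h=6 -> slot 6
Insert 64: h=9 -> slot 9
Insert 62: h=7 -> slot 7
Insert 13: h=2 -> slot 2
Insert 86: h=9, 2 probes -> slot 0
Insert 8: h=8 -> slot 8

Table: [86, None, 13, None, None, None, 39, 62, 8, 64, 76]


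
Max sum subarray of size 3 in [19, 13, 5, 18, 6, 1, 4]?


[0:3]: 37
[1:4]: 36
[2:5]: 29
[3:6]: 25
[4:7]: 11

Max: 37 at [0:3]


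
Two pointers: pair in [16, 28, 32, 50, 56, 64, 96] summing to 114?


lo=0(16)+hi=6(96)=112
lo=1(28)+hi=6(96)=124
lo=1(28)+hi=5(64)=92
lo=2(32)+hi=5(64)=96
lo=3(50)+hi=5(64)=114

Yes: 50+64=114


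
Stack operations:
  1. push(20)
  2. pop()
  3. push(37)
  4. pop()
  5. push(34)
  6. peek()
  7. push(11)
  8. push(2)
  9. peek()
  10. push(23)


push(20) -> [20]
pop()->20, []
push(37) -> [37]
pop()->37, []
push(34) -> [34]
peek()->34
push(11) -> [34, 11]
push(2) -> [34, 11, 2]
peek()->2
push(23) -> [34, 11, 2, 23]

Final stack: [34, 11, 2, 23]


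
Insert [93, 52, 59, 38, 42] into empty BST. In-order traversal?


Insert 93: root
Insert 52: L from 93
Insert 59: L from 93 -> R from 52
Insert 38: L from 93 -> L from 52
Insert 42: L from 93 -> L from 52 -> R from 38

In-order: [38, 42, 52, 59, 93]


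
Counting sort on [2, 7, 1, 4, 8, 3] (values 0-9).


Input: [2, 7, 1, 4, 8, 3]
Counts: [0, 1, 1, 1, 1, 0, 0, 1, 1, 0]

Sorted: [1, 2, 3, 4, 7, 8]


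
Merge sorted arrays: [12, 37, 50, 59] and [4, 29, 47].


Take 4 from B
Take 12 from A
Take 29 from B
Take 37 from A
Take 47 from B

Merged: [4, 12, 29, 37, 47, 50, 59]


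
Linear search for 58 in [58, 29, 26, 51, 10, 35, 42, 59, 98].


i=0: 58==58 found!

Found at 0, 1 comps


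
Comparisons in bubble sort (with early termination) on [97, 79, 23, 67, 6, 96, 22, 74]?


Algorithm: bubble sort (with early termination)
Input: [97, 79, 23, 67, 6, 96, 22, 74]
Sorted: [6, 22, 23, 67, 74, 79, 96, 97]

27


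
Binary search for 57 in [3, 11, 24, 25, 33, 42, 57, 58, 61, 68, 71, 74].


Step 1: lo=0, hi=11, mid=5, val=42
Step 2: lo=6, hi=11, mid=8, val=61
Step 3: lo=6, hi=7, mid=6, val=57

Found at index 6


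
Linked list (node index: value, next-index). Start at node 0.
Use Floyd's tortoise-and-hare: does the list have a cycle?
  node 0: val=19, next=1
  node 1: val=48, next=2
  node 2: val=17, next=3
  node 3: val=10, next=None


Floyd's tortoise (slow, +1) and hare (fast, +2):
  init: slow=0, fast=0
  step 1: slow=1, fast=2
  step 2: fast 2->3->None, no cycle

Cycle: no


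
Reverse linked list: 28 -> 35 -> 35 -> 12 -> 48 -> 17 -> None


Step 1: curr=28, set curr.next=prev(None) | reversed so far: 28
Step 2: curr=35, set curr.next=prev(28) | reversed so far: 35 -> 28
Step 3: curr=35, set curr.next=prev(35) | reversed so far: 35 -> 35 -> 28
Step 4: curr=12, set curr.next=prev(35) | reversed so far: 12 -> 35 -> 35 -> 28
Step 5: curr=48, set curr.next=prev(12) | reversed so far: 48 -> 12 -> 35 -> 35 -> 28
Step 6: curr=17, set curr.next=prev(48) | reversed so far: 17 -> 48 -> 12 -> 35 -> 35 -> 28

17 -> 48 -> 12 -> 35 -> 35 -> 28 -> None


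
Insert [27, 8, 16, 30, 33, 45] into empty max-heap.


Insert 27: [27]
Insert 8: [27, 8]
Insert 16: [27, 8, 16]
Insert 30: [30, 27, 16, 8]
Insert 33: [33, 30, 16, 8, 27]
Insert 45: [45, 30, 33, 8, 27, 16]

Final heap: [45, 30, 33, 8, 27, 16]


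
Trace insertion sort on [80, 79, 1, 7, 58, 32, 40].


Initial: [80, 79, 1, 7, 58, 32, 40]
Insert 79: [79, 80, 1, 7, 58, 32, 40]
Insert 1: [1, 79, 80, 7, 58, 32, 40]
Insert 7: [1, 7, 79, 80, 58, 32, 40]
Insert 58: [1, 7, 58, 79, 80, 32, 40]
Insert 32: [1, 7, 32, 58, 79, 80, 40]
Insert 40: [1, 7, 32, 40, 58, 79, 80]

Sorted: [1, 7, 32, 40, 58, 79, 80]


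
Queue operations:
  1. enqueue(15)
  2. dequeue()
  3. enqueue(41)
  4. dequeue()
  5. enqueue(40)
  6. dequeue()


enqueue(15) -> [15]
dequeue()->15, []
enqueue(41) -> [41]
dequeue()->41, []
enqueue(40) -> [40]
dequeue()->40, []

Final queue: []


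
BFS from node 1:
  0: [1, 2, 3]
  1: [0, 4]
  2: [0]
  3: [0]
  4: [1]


Visit 1, enqueue [0, 4]
Visit 0, enqueue [2, 3]
Visit 4, enqueue []
Visit 2, enqueue []
Visit 3, enqueue []

BFS order: [1, 0, 4, 2, 3]


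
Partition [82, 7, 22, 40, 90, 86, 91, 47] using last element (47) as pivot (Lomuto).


Pivot: 47
  7 <= 47: swap -> [7, 82, 22, 40, 90, 86, 91, 47]
  22 <= 47: swap -> [7, 22, 82, 40, 90, 86, 91, 47]
  40 <= 47: swap -> [7, 22, 40, 82, 90, 86, 91, 47]
Place pivot at 3: [7, 22, 40, 47, 90, 86, 91, 82]

Partitioned: [7, 22, 40, 47, 90, 86, 91, 82]


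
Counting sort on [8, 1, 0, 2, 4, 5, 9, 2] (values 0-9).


Input: [8, 1, 0, 2, 4, 5, 9, 2]
Counts: [1, 1, 2, 0, 1, 1, 0, 0, 1, 1]

Sorted: [0, 1, 2, 2, 4, 5, 8, 9]


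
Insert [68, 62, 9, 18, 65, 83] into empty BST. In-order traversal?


Insert 68: root
Insert 62: L from 68
Insert 9: L from 68 -> L from 62
Insert 18: L from 68 -> L from 62 -> R from 9
Insert 65: L from 68 -> R from 62
Insert 83: R from 68

In-order: [9, 18, 62, 65, 68, 83]


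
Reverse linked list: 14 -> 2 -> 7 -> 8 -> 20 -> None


Step 1: curr=14, set curr.next=prev(None) | reversed so far: 14
Step 2: curr=2, set curr.next=prev(14) | reversed so far: 2 -> 14
Step 3: curr=7, set curr.next=prev(2) | reversed so far: 7 -> 2 -> 14
Step 4: curr=8, set curr.next=prev(7) | reversed so far: 8 -> 7 -> 2 -> 14
Step 5: curr=20, set curr.next=prev(8) | reversed so far: 20 -> 8 -> 7 -> 2 -> 14

20 -> 8 -> 7 -> 2 -> 14 -> None


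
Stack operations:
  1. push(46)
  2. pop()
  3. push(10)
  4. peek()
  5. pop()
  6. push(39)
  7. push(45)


push(46) -> [46]
pop()->46, []
push(10) -> [10]
peek()->10
pop()->10, []
push(39) -> [39]
push(45) -> [39, 45]

Final stack: [39, 45]


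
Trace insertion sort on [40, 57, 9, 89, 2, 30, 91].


Initial: [40, 57, 9, 89, 2, 30, 91]
Insert 57: [40, 57, 9, 89, 2, 30, 91]
Insert 9: [9, 40, 57, 89, 2, 30, 91]
Insert 89: [9, 40, 57, 89, 2, 30, 91]
Insert 2: [2, 9, 40, 57, 89, 30, 91]
Insert 30: [2, 9, 30, 40, 57, 89, 91]
Insert 91: [2, 9, 30, 40, 57, 89, 91]

Sorted: [2, 9, 30, 40, 57, 89, 91]


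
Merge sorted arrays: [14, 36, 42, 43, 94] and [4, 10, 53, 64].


Take 4 from B
Take 10 from B
Take 14 from A
Take 36 from A
Take 42 from A
Take 43 from A
Take 53 from B
Take 64 from B

Merged: [4, 10, 14, 36, 42, 43, 53, 64, 94]


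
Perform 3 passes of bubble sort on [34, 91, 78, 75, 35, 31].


Initial: [34, 91, 78, 75, 35, 31]
Pass 1: [34, 78, 75, 35, 31, 91] (4 swaps)
Pass 2: [34, 75, 35, 31, 78, 91] (3 swaps)
Pass 3: [34, 35, 31, 75, 78, 91] (2 swaps)

After 3 passes: [34, 35, 31, 75, 78, 91]


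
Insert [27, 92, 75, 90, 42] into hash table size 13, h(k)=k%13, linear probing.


Insert 27: h=1 -> slot 1
Insert 92: h=1, 1 probes -> slot 2
Insert 75: h=10 -> slot 10
Insert 90: h=12 -> slot 12
Insert 42: h=3 -> slot 3

Table: [None, 27, 92, 42, None, None, None, None, None, None, 75, None, 90]


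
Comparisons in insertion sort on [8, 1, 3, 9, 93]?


Algorithm: insertion sort
Input: [8, 1, 3, 9, 93]
Sorted: [1, 3, 8, 9, 93]

5


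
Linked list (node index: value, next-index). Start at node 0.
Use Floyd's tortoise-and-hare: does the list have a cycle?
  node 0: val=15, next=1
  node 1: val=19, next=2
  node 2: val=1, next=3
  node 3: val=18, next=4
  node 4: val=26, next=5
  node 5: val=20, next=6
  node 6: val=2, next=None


Floyd's tortoise (slow, +1) and hare (fast, +2):
  init: slow=0, fast=0
  step 1: slow=1, fast=2
  step 2: slow=2, fast=4
  step 3: slow=3, fast=6
  step 4: fast -> None, no cycle

Cycle: no


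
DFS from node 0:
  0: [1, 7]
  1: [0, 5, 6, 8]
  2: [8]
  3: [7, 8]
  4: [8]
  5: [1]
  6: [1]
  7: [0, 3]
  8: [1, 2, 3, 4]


Visit 0, push [7, 1]
Visit 1, push [8, 6, 5]
Visit 5, push []
Visit 6, push []
Visit 8, push [4, 3, 2]
Visit 2, push []
Visit 3, push [7]
Visit 7, push []
Visit 4, push []

DFS order: [0, 1, 5, 6, 8, 2, 3, 7, 4]


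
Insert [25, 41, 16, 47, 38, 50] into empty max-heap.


Insert 25: [25]
Insert 41: [41, 25]
Insert 16: [41, 25, 16]
Insert 47: [47, 41, 16, 25]
Insert 38: [47, 41, 16, 25, 38]
Insert 50: [50, 41, 47, 25, 38, 16]

Final heap: [50, 41, 47, 25, 38, 16]


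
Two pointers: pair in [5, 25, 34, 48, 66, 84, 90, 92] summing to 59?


lo=0(5)+hi=7(92)=97
lo=0(5)+hi=6(90)=95
lo=0(5)+hi=5(84)=89
lo=0(5)+hi=4(66)=71
lo=0(5)+hi=3(48)=53
lo=1(25)+hi=3(48)=73
lo=1(25)+hi=2(34)=59

Yes: 25+34=59


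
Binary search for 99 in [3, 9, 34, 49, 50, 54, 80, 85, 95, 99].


Step 1: lo=0, hi=9, mid=4, val=50
Step 2: lo=5, hi=9, mid=7, val=85
Step 3: lo=8, hi=9, mid=8, val=95
Step 4: lo=9, hi=9, mid=9, val=99

Found at index 9


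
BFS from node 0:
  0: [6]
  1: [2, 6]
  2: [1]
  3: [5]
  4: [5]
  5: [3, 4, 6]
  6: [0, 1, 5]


Visit 0, enqueue [6]
Visit 6, enqueue [1, 5]
Visit 1, enqueue [2]
Visit 5, enqueue [3, 4]
Visit 2, enqueue []
Visit 3, enqueue []
Visit 4, enqueue []

BFS order: [0, 6, 1, 5, 2, 3, 4]


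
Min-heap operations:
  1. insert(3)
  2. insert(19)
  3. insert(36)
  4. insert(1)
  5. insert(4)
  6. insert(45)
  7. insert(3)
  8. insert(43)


insert(3) -> [3]
insert(19) -> [3, 19]
insert(36) -> [3, 19, 36]
insert(1) -> [1, 3, 36, 19]
insert(4) -> [1, 3, 36, 19, 4]
insert(45) -> [1, 3, 36, 19, 4, 45]
insert(3) -> [1, 3, 3, 19, 4, 45, 36]
insert(43) -> [1, 3, 3, 19, 4, 45, 36, 43]

Final heap: [1, 3, 3, 19, 4, 45, 36, 43]


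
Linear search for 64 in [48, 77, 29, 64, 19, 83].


i=0: 48!=64
i=1: 77!=64
i=2: 29!=64
i=3: 64==64 found!

Found at 3, 4 comps


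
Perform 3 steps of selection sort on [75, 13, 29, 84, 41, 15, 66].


Initial: [75, 13, 29, 84, 41, 15, 66]
Step 1: min=13 at 1
  Swap: [13, 75, 29, 84, 41, 15, 66]
Step 2: min=15 at 5
  Swap: [13, 15, 29, 84, 41, 75, 66]
Step 3: min=29 at 2
  Swap: [13, 15, 29, 84, 41, 75, 66]

After 3 steps: [13, 15, 29, 84, 41, 75, 66]


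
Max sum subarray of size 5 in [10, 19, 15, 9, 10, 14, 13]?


[0:5]: 63
[1:6]: 67
[2:7]: 61

Max: 67 at [1:6]


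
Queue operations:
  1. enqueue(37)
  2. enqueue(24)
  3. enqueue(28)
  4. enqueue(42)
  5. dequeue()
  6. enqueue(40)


enqueue(37) -> [37]
enqueue(24) -> [37, 24]
enqueue(28) -> [37, 24, 28]
enqueue(42) -> [37, 24, 28, 42]
dequeue()->37, [24, 28, 42]
enqueue(40) -> [24, 28, 42, 40]

Final queue: [24, 28, 42, 40]


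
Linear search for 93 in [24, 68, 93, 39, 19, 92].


i=0: 24!=93
i=1: 68!=93
i=2: 93==93 found!

Found at 2, 3 comps


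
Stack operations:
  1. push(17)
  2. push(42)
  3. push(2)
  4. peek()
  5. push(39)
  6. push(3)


push(17) -> [17]
push(42) -> [17, 42]
push(2) -> [17, 42, 2]
peek()->2
push(39) -> [17, 42, 2, 39]
push(3) -> [17, 42, 2, 39, 3]

Final stack: [17, 42, 2, 39, 3]


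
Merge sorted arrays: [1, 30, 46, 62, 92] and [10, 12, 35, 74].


Take 1 from A
Take 10 from B
Take 12 from B
Take 30 from A
Take 35 from B
Take 46 from A
Take 62 from A
Take 74 from B

Merged: [1, 10, 12, 30, 35, 46, 62, 74, 92]


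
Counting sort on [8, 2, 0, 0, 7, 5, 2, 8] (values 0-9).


Input: [8, 2, 0, 0, 7, 5, 2, 8]
Counts: [2, 0, 2, 0, 0, 1, 0, 1, 2, 0]

Sorted: [0, 0, 2, 2, 5, 7, 8, 8]


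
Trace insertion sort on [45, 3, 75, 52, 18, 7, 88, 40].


Initial: [45, 3, 75, 52, 18, 7, 88, 40]
Insert 3: [3, 45, 75, 52, 18, 7, 88, 40]
Insert 75: [3, 45, 75, 52, 18, 7, 88, 40]
Insert 52: [3, 45, 52, 75, 18, 7, 88, 40]
Insert 18: [3, 18, 45, 52, 75, 7, 88, 40]
Insert 7: [3, 7, 18, 45, 52, 75, 88, 40]
Insert 88: [3, 7, 18, 45, 52, 75, 88, 40]
Insert 40: [3, 7, 18, 40, 45, 52, 75, 88]

Sorted: [3, 7, 18, 40, 45, 52, 75, 88]


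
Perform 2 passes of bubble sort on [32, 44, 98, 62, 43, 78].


Initial: [32, 44, 98, 62, 43, 78]
Pass 1: [32, 44, 62, 43, 78, 98] (3 swaps)
Pass 2: [32, 44, 43, 62, 78, 98] (1 swaps)

After 2 passes: [32, 44, 43, 62, 78, 98]


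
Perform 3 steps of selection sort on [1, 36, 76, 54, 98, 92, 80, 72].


Initial: [1, 36, 76, 54, 98, 92, 80, 72]
Step 1: min=1 at 0
  Swap: [1, 36, 76, 54, 98, 92, 80, 72]
Step 2: min=36 at 1
  Swap: [1, 36, 76, 54, 98, 92, 80, 72]
Step 3: min=54 at 3
  Swap: [1, 36, 54, 76, 98, 92, 80, 72]

After 3 steps: [1, 36, 54, 76, 98, 92, 80, 72]


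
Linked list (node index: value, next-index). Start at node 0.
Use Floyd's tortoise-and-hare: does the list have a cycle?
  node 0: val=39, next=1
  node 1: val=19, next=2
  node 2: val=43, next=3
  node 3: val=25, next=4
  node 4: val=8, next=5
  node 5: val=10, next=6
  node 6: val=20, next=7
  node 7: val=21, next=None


Floyd's tortoise (slow, +1) and hare (fast, +2):
  init: slow=0, fast=0
  step 1: slow=1, fast=2
  step 2: slow=2, fast=4
  step 3: slow=3, fast=6
  step 4: fast 6->7->None, no cycle

Cycle: no


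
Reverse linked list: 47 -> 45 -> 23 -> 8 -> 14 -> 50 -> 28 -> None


Step 1: curr=47, set curr.next=prev(None) | reversed so far: 47
Step 2: curr=45, set curr.next=prev(47) | reversed so far: 45 -> 47
Step 3: curr=23, set curr.next=prev(45) | reversed so far: 23 -> 45 -> 47
Step 4: curr=8, set curr.next=prev(23) | reversed so far: 8 -> 23 -> 45 -> 47
Step 5: curr=14, set curr.next=prev(8) | reversed so far: 14 -> 8 -> 23 -> 45 -> 47
Step 6: curr=50, set curr.next=prev(14) | reversed so far: 50 -> 14 -> 8 -> 23 -> 45 -> 47
Step 7: curr=28, set curr.next=prev(50) | reversed so far: 28 -> 50 -> 14 -> 8 -> 23 -> 45 -> 47

28 -> 50 -> 14 -> 8 -> 23 -> 45 -> 47 -> None


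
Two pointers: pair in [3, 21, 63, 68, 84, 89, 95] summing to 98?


lo=0(3)+hi=6(95)=98

Yes: 3+95=98


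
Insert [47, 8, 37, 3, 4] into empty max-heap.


Insert 47: [47]
Insert 8: [47, 8]
Insert 37: [47, 8, 37]
Insert 3: [47, 8, 37, 3]
Insert 4: [47, 8, 37, 3, 4]

Final heap: [47, 8, 37, 3, 4]


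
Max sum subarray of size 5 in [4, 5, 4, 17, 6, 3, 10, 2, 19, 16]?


[0:5]: 36
[1:6]: 35
[2:7]: 40
[3:8]: 38
[4:9]: 40
[5:10]: 50

Max: 50 at [5:10]


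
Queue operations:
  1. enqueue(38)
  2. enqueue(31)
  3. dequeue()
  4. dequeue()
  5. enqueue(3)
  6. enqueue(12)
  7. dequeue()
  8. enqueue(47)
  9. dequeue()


enqueue(38) -> [38]
enqueue(31) -> [38, 31]
dequeue()->38, [31]
dequeue()->31, []
enqueue(3) -> [3]
enqueue(12) -> [3, 12]
dequeue()->3, [12]
enqueue(47) -> [12, 47]
dequeue()->12, [47]

Final queue: [47]


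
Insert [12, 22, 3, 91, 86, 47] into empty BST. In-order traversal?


Insert 12: root
Insert 22: R from 12
Insert 3: L from 12
Insert 91: R from 12 -> R from 22
Insert 86: R from 12 -> R from 22 -> L from 91
Insert 47: R from 12 -> R from 22 -> L from 91 -> L from 86

In-order: [3, 12, 22, 47, 86, 91]


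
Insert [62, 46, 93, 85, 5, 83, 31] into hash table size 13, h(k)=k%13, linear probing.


Insert 62: h=10 -> slot 10
Insert 46: h=7 -> slot 7
Insert 93: h=2 -> slot 2
Insert 85: h=7, 1 probes -> slot 8
Insert 5: h=5 -> slot 5
Insert 83: h=5, 1 probes -> slot 6
Insert 31: h=5, 4 probes -> slot 9

Table: [None, None, 93, None, None, 5, 83, 46, 85, 31, 62, None, None]


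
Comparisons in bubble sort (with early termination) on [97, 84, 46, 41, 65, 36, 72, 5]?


Algorithm: bubble sort (with early termination)
Input: [97, 84, 46, 41, 65, 36, 72, 5]
Sorted: [5, 36, 41, 46, 65, 72, 84, 97]

28


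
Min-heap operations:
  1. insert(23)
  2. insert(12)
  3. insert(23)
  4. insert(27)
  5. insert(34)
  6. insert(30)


insert(23) -> [23]
insert(12) -> [12, 23]
insert(23) -> [12, 23, 23]
insert(27) -> [12, 23, 23, 27]
insert(34) -> [12, 23, 23, 27, 34]
insert(30) -> [12, 23, 23, 27, 34, 30]

Final heap: [12, 23, 23, 27, 34, 30]


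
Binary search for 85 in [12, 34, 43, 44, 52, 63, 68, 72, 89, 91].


Step 1: lo=0, hi=9, mid=4, val=52
Step 2: lo=5, hi=9, mid=7, val=72
Step 3: lo=8, hi=9, mid=8, val=89

Not found


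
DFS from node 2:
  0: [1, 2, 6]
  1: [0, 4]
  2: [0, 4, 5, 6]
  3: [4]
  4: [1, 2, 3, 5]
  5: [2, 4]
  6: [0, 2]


Visit 2, push [6, 5, 4, 0]
Visit 0, push [6, 1]
Visit 1, push [4]
Visit 4, push [5, 3]
Visit 3, push []
Visit 5, push []
Visit 6, push []

DFS order: [2, 0, 1, 4, 3, 5, 6]


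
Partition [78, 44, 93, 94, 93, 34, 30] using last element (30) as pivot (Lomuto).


Pivot: 30
Place pivot at 0: [30, 44, 93, 94, 93, 34, 78]

Partitioned: [30, 44, 93, 94, 93, 34, 78]


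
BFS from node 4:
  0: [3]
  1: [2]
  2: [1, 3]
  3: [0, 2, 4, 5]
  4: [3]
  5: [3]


Visit 4, enqueue [3]
Visit 3, enqueue [0, 2, 5]
Visit 0, enqueue []
Visit 2, enqueue [1]
Visit 5, enqueue []
Visit 1, enqueue []

BFS order: [4, 3, 0, 2, 5, 1]


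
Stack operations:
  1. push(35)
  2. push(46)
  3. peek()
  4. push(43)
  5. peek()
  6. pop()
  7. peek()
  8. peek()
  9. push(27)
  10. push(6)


push(35) -> [35]
push(46) -> [35, 46]
peek()->46
push(43) -> [35, 46, 43]
peek()->43
pop()->43, [35, 46]
peek()->46
peek()->46
push(27) -> [35, 46, 27]
push(6) -> [35, 46, 27, 6]

Final stack: [35, 46, 27, 6]


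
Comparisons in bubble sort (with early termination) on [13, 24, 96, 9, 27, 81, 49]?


Algorithm: bubble sort (with early termination)
Input: [13, 24, 96, 9, 27, 81, 49]
Sorted: [9, 13, 24, 27, 49, 81, 96]

18


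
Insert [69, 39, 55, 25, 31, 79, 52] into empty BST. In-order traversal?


Insert 69: root
Insert 39: L from 69
Insert 55: L from 69 -> R from 39
Insert 25: L from 69 -> L from 39
Insert 31: L from 69 -> L from 39 -> R from 25
Insert 79: R from 69
Insert 52: L from 69 -> R from 39 -> L from 55

In-order: [25, 31, 39, 52, 55, 69, 79]


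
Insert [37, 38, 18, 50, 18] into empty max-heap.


Insert 37: [37]
Insert 38: [38, 37]
Insert 18: [38, 37, 18]
Insert 50: [50, 38, 18, 37]
Insert 18: [50, 38, 18, 37, 18]

Final heap: [50, 38, 18, 37, 18]


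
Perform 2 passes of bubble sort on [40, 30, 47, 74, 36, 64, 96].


Initial: [40, 30, 47, 74, 36, 64, 96]
Pass 1: [30, 40, 47, 36, 64, 74, 96] (3 swaps)
Pass 2: [30, 40, 36, 47, 64, 74, 96] (1 swaps)

After 2 passes: [30, 40, 36, 47, 64, 74, 96]


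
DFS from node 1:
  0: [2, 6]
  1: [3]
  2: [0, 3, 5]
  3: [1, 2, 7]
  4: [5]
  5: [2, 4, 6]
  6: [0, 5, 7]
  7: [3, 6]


Visit 1, push [3]
Visit 3, push [7, 2]
Visit 2, push [5, 0]
Visit 0, push [6]
Visit 6, push [7, 5]
Visit 5, push [4]
Visit 4, push []
Visit 7, push []

DFS order: [1, 3, 2, 0, 6, 5, 4, 7]


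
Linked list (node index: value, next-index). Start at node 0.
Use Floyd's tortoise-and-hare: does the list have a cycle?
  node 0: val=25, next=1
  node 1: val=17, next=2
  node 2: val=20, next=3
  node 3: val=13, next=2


Floyd's tortoise (slow, +1) and hare (fast, +2):
  init: slow=0, fast=0
  step 1: slow=1, fast=2
  step 2: slow=2, fast=2
  slow == fast at node 2: cycle detected

Cycle: yes


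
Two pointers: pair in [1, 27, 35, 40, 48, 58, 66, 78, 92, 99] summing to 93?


lo=0(1)+hi=9(99)=100
lo=0(1)+hi=8(92)=93

Yes: 1+92=93


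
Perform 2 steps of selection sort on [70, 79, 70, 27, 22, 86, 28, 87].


Initial: [70, 79, 70, 27, 22, 86, 28, 87]
Step 1: min=22 at 4
  Swap: [22, 79, 70, 27, 70, 86, 28, 87]
Step 2: min=27 at 3
  Swap: [22, 27, 70, 79, 70, 86, 28, 87]

After 2 steps: [22, 27, 70, 79, 70, 86, 28, 87]


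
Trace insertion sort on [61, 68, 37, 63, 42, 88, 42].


Initial: [61, 68, 37, 63, 42, 88, 42]
Insert 68: [61, 68, 37, 63, 42, 88, 42]
Insert 37: [37, 61, 68, 63, 42, 88, 42]
Insert 63: [37, 61, 63, 68, 42, 88, 42]
Insert 42: [37, 42, 61, 63, 68, 88, 42]
Insert 88: [37, 42, 61, 63, 68, 88, 42]
Insert 42: [37, 42, 42, 61, 63, 68, 88]

Sorted: [37, 42, 42, 61, 63, 68, 88]


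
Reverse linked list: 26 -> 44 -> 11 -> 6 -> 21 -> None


Step 1: curr=26, set curr.next=prev(None) | reversed so far: 26
Step 2: curr=44, set curr.next=prev(26) | reversed so far: 44 -> 26
Step 3: curr=11, set curr.next=prev(44) | reversed so far: 11 -> 44 -> 26
Step 4: curr=6, set curr.next=prev(11) | reversed so far: 6 -> 11 -> 44 -> 26
Step 5: curr=21, set curr.next=prev(6) | reversed so far: 21 -> 6 -> 11 -> 44 -> 26

21 -> 6 -> 11 -> 44 -> 26 -> None


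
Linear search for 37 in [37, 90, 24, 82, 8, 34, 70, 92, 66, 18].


i=0: 37==37 found!

Found at 0, 1 comps


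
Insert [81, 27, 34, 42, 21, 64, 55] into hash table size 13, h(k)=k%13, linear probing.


Insert 81: h=3 -> slot 3
Insert 27: h=1 -> slot 1
Insert 34: h=8 -> slot 8
Insert 42: h=3, 1 probes -> slot 4
Insert 21: h=8, 1 probes -> slot 9
Insert 64: h=12 -> slot 12
Insert 55: h=3, 2 probes -> slot 5

Table: [None, 27, None, 81, 42, 55, None, None, 34, 21, None, None, 64]


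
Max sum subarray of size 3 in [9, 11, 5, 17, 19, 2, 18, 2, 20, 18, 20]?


[0:3]: 25
[1:4]: 33
[2:5]: 41
[3:6]: 38
[4:7]: 39
[5:8]: 22
[6:9]: 40
[7:10]: 40
[8:11]: 58

Max: 58 at [8:11]


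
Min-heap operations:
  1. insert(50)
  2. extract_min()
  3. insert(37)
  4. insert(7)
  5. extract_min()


insert(50) -> [50]
extract_min()->50, []
insert(37) -> [37]
insert(7) -> [7, 37]
extract_min()->7, [37]

Final heap: [37]


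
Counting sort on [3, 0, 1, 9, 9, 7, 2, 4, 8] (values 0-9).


Input: [3, 0, 1, 9, 9, 7, 2, 4, 8]
Counts: [1, 1, 1, 1, 1, 0, 0, 1, 1, 2]

Sorted: [0, 1, 2, 3, 4, 7, 8, 9, 9]


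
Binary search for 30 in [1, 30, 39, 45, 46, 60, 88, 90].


Step 1: lo=0, hi=7, mid=3, val=45
Step 2: lo=0, hi=2, mid=1, val=30

Found at index 1


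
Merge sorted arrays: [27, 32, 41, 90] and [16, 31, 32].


Take 16 from B
Take 27 from A
Take 31 from B
Take 32 from A
Take 32 from B

Merged: [16, 27, 31, 32, 32, 41, 90]


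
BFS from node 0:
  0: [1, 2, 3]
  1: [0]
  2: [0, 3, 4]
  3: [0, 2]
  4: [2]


Visit 0, enqueue [1, 2, 3]
Visit 1, enqueue []
Visit 2, enqueue [4]
Visit 3, enqueue []
Visit 4, enqueue []

BFS order: [0, 1, 2, 3, 4]


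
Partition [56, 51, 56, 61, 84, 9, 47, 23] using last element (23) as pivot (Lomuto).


Pivot: 23
  9 <= 23: swap -> [9, 51, 56, 61, 84, 56, 47, 23]
Place pivot at 1: [9, 23, 56, 61, 84, 56, 47, 51]

Partitioned: [9, 23, 56, 61, 84, 56, 47, 51]


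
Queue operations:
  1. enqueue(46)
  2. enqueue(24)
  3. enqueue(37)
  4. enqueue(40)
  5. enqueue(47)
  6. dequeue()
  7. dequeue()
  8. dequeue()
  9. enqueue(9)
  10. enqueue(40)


enqueue(46) -> [46]
enqueue(24) -> [46, 24]
enqueue(37) -> [46, 24, 37]
enqueue(40) -> [46, 24, 37, 40]
enqueue(47) -> [46, 24, 37, 40, 47]
dequeue()->46, [24, 37, 40, 47]
dequeue()->24, [37, 40, 47]
dequeue()->37, [40, 47]
enqueue(9) -> [40, 47, 9]
enqueue(40) -> [40, 47, 9, 40]

Final queue: [40, 47, 9, 40]


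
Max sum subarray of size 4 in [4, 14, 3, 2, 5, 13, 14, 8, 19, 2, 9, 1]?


[0:4]: 23
[1:5]: 24
[2:6]: 23
[3:7]: 34
[4:8]: 40
[5:9]: 54
[6:10]: 43
[7:11]: 38
[8:12]: 31

Max: 54 at [5:9]


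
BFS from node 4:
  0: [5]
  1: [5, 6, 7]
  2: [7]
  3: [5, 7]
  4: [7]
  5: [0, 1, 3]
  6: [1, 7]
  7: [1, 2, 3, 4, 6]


Visit 4, enqueue [7]
Visit 7, enqueue [1, 2, 3, 6]
Visit 1, enqueue [5]
Visit 2, enqueue []
Visit 3, enqueue []
Visit 6, enqueue []
Visit 5, enqueue [0]
Visit 0, enqueue []

BFS order: [4, 7, 1, 2, 3, 6, 5, 0]


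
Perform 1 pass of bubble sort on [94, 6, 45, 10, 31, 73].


Initial: [94, 6, 45, 10, 31, 73]
Pass 1: [6, 45, 10, 31, 73, 94] (5 swaps)

After 1 pass: [6, 45, 10, 31, 73, 94]


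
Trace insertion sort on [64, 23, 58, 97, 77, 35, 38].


Initial: [64, 23, 58, 97, 77, 35, 38]
Insert 23: [23, 64, 58, 97, 77, 35, 38]
Insert 58: [23, 58, 64, 97, 77, 35, 38]
Insert 97: [23, 58, 64, 97, 77, 35, 38]
Insert 77: [23, 58, 64, 77, 97, 35, 38]
Insert 35: [23, 35, 58, 64, 77, 97, 38]
Insert 38: [23, 35, 38, 58, 64, 77, 97]

Sorted: [23, 35, 38, 58, 64, 77, 97]


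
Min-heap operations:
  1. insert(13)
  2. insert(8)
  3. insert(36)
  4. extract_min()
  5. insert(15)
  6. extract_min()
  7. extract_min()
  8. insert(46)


insert(13) -> [13]
insert(8) -> [8, 13]
insert(36) -> [8, 13, 36]
extract_min()->8, [13, 36]
insert(15) -> [13, 36, 15]
extract_min()->13, [15, 36]
extract_min()->15, [36]
insert(46) -> [36, 46]

Final heap: [36, 46]


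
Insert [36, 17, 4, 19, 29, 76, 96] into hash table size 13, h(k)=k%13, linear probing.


Insert 36: h=10 -> slot 10
Insert 17: h=4 -> slot 4
Insert 4: h=4, 1 probes -> slot 5
Insert 19: h=6 -> slot 6
Insert 29: h=3 -> slot 3
Insert 76: h=11 -> slot 11
Insert 96: h=5, 2 probes -> slot 7

Table: [None, None, None, 29, 17, 4, 19, 96, None, None, 36, 76, None]


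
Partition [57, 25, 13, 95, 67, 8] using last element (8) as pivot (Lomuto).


Pivot: 8
Place pivot at 0: [8, 25, 13, 95, 67, 57]

Partitioned: [8, 25, 13, 95, 67, 57]


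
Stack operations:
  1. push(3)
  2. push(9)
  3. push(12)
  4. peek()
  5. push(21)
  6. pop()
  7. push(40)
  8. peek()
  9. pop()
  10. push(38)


push(3) -> [3]
push(9) -> [3, 9]
push(12) -> [3, 9, 12]
peek()->12
push(21) -> [3, 9, 12, 21]
pop()->21, [3, 9, 12]
push(40) -> [3, 9, 12, 40]
peek()->40
pop()->40, [3, 9, 12]
push(38) -> [3, 9, 12, 38]

Final stack: [3, 9, 12, 38]


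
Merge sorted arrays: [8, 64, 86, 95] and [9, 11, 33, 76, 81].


Take 8 from A
Take 9 from B
Take 11 from B
Take 33 from B
Take 64 from A
Take 76 from B
Take 81 from B

Merged: [8, 9, 11, 33, 64, 76, 81, 86, 95]


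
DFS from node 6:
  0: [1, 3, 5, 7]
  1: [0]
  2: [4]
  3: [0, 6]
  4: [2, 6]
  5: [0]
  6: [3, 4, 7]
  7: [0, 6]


Visit 6, push [7, 4, 3]
Visit 3, push [0]
Visit 0, push [7, 5, 1]
Visit 1, push []
Visit 5, push []
Visit 7, push []
Visit 4, push [2]
Visit 2, push []

DFS order: [6, 3, 0, 1, 5, 7, 4, 2]


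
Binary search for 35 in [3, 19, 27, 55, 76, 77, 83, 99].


Step 1: lo=0, hi=7, mid=3, val=55
Step 2: lo=0, hi=2, mid=1, val=19
Step 3: lo=2, hi=2, mid=2, val=27

Not found


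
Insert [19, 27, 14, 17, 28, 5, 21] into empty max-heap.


Insert 19: [19]
Insert 27: [27, 19]
Insert 14: [27, 19, 14]
Insert 17: [27, 19, 14, 17]
Insert 28: [28, 27, 14, 17, 19]
Insert 5: [28, 27, 14, 17, 19, 5]
Insert 21: [28, 27, 21, 17, 19, 5, 14]

Final heap: [28, 27, 21, 17, 19, 5, 14]


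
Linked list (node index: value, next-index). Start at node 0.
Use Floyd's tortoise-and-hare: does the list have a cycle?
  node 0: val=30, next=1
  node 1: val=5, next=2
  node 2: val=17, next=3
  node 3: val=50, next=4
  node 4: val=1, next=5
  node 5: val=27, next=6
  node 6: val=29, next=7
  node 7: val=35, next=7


Floyd's tortoise (slow, +1) and hare (fast, +2):
  init: slow=0, fast=0
  step 1: slow=1, fast=2
  step 2: slow=2, fast=4
  step 3: slow=3, fast=6
  step 4: slow=4, fast=7
  step 5: slow=5, fast=7
  step 6: slow=6, fast=7
  step 7: slow=7, fast=7
  slow == fast at node 7: cycle detected

Cycle: yes


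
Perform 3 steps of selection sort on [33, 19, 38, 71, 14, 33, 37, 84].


Initial: [33, 19, 38, 71, 14, 33, 37, 84]
Step 1: min=14 at 4
  Swap: [14, 19, 38, 71, 33, 33, 37, 84]
Step 2: min=19 at 1
  Swap: [14, 19, 38, 71, 33, 33, 37, 84]
Step 3: min=33 at 4
  Swap: [14, 19, 33, 71, 38, 33, 37, 84]

After 3 steps: [14, 19, 33, 71, 38, 33, 37, 84]


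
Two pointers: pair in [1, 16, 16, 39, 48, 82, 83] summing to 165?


lo=0(1)+hi=6(83)=84
lo=1(16)+hi=6(83)=99
lo=2(16)+hi=6(83)=99
lo=3(39)+hi=6(83)=122
lo=4(48)+hi=6(83)=131
lo=5(82)+hi=6(83)=165

Yes: 82+83=165


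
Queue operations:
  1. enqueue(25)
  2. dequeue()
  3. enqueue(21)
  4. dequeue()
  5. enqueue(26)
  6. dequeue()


enqueue(25) -> [25]
dequeue()->25, []
enqueue(21) -> [21]
dequeue()->21, []
enqueue(26) -> [26]
dequeue()->26, []

Final queue: []


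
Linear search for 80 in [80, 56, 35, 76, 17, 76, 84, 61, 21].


i=0: 80==80 found!

Found at 0, 1 comps


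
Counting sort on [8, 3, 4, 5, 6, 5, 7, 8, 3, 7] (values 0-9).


Input: [8, 3, 4, 5, 6, 5, 7, 8, 3, 7]
Counts: [0, 0, 0, 2, 1, 2, 1, 2, 2, 0]

Sorted: [3, 3, 4, 5, 5, 6, 7, 7, 8, 8]


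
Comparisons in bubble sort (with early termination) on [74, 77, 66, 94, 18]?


Algorithm: bubble sort (with early termination)
Input: [74, 77, 66, 94, 18]
Sorted: [18, 66, 74, 77, 94]

10


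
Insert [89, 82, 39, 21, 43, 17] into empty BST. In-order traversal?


Insert 89: root
Insert 82: L from 89
Insert 39: L from 89 -> L from 82
Insert 21: L from 89 -> L from 82 -> L from 39
Insert 43: L from 89 -> L from 82 -> R from 39
Insert 17: L from 89 -> L from 82 -> L from 39 -> L from 21

In-order: [17, 21, 39, 43, 82, 89]


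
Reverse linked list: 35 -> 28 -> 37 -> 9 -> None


Step 1: curr=35, set curr.next=prev(None) | reversed so far: 35
Step 2: curr=28, set curr.next=prev(35) | reversed so far: 28 -> 35
Step 3: curr=37, set curr.next=prev(28) | reversed so far: 37 -> 28 -> 35
Step 4: curr=9, set curr.next=prev(37) | reversed so far: 9 -> 37 -> 28 -> 35

9 -> 37 -> 28 -> 35 -> None


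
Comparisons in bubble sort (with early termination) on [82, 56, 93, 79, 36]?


Algorithm: bubble sort (with early termination)
Input: [82, 56, 93, 79, 36]
Sorted: [36, 56, 79, 82, 93]

10


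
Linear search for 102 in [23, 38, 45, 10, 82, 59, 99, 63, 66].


i=0: 23!=102
i=1: 38!=102
i=2: 45!=102
i=3: 10!=102
i=4: 82!=102
i=5: 59!=102
i=6: 99!=102
i=7: 63!=102
i=8: 66!=102

Not found, 9 comps


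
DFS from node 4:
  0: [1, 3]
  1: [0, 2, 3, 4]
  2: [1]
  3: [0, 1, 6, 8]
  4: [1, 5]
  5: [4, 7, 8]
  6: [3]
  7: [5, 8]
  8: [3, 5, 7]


Visit 4, push [5, 1]
Visit 1, push [3, 2, 0]
Visit 0, push [3]
Visit 3, push [8, 6]
Visit 6, push []
Visit 8, push [7, 5]
Visit 5, push [7]
Visit 7, push []
Visit 2, push []

DFS order: [4, 1, 0, 3, 6, 8, 5, 7, 2]


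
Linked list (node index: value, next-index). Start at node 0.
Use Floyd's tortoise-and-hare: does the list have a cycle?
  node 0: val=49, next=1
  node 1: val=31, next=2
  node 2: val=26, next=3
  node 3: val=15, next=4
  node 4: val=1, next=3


Floyd's tortoise (slow, +1) and hare (fast, +2):
  init: slow=0, fast=0
  step 1: slow=1, fast=2
  step 2: slow=2, fast=4
  step 3: slow=3, fast=4
  step 4: slow=4, fast=4
  slow == fast at node 4: cycle detected

Cycle: yes


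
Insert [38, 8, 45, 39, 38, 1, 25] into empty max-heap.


Insert 38: [38]
Insert 8: [38, 8]
Insert 45: [45, 8, 38]
Insert 39: [45, 39, 38, 8]
Insert 38: [45, 39, 38, 8, 38]
Insert 1: [45, 39, 38, 8, 38, 1]
Insert 25: [45, 39, 38, 8, 38, 1, 25]

Final heap: [45, 39, 38, 8, 38, 1, 25]
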